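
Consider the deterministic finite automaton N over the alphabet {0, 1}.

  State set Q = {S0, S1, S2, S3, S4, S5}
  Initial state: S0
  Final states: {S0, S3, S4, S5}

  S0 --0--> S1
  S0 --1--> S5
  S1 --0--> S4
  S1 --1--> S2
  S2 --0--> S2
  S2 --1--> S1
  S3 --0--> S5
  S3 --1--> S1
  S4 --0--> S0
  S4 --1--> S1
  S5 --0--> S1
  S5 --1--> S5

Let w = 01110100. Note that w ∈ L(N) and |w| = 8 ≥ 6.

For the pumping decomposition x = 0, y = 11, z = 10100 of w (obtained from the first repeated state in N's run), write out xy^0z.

xy⁰z = xz = 0·10100 = 010100.
Reading y = 11 takes N from S1 back to S1, so after x the machine is still in S1, and z then leads to the accepting state S0. Hence 010100 ∈ L(N).

010100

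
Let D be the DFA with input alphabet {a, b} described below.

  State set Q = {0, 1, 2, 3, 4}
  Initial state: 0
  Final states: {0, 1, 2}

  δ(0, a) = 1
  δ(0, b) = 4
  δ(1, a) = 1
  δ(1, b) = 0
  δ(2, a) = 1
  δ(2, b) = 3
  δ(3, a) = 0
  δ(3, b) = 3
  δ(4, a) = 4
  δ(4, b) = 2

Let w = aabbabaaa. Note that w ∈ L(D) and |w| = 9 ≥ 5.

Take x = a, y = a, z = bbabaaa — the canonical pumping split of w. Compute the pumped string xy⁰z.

xy⁰z = xz = a·bbabaaa = abbabaaa.
Reading y = a takes D from 1 back to 1, so after x the machine is still in 1, and z then leads to the accepting state 1. Hence abbabaaa ∈ L(D).

abbabaaa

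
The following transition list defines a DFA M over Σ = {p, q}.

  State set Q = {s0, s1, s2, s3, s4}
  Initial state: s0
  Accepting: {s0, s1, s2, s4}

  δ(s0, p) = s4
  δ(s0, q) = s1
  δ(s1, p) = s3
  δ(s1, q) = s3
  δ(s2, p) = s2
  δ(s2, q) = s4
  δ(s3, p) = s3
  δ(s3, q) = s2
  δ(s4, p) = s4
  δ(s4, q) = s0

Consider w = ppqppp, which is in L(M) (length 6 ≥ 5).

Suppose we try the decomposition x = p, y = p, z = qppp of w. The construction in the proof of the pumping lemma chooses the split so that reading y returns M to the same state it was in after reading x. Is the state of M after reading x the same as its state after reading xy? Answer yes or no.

yes

State sequence: s0 -p-> s4 -p-> s4

After x (step 1): s4. After xy (step 2): s4.
They match, so y = p drives M around a cycle from s4 back to itself; pumping y any number of times keeps M in s4 before reading z, and xyⁱz ∈ L(M) for every i ≥ 0.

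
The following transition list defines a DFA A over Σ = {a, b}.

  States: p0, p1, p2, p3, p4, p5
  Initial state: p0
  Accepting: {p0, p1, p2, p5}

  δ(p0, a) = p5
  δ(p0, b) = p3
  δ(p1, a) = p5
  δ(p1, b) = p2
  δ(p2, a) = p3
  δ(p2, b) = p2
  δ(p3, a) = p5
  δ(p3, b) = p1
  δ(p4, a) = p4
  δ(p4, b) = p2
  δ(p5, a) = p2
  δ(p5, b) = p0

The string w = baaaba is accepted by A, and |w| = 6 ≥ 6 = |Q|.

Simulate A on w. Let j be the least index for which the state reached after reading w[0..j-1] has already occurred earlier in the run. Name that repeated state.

p3

State sequence: p0 -b-> p3 -a-> p5 -a-> p2 -a-> p3 -b-> p1 -a-> p5
First repeat at step 4: p3 was already visited.

The earliest repeat is at step j = 4: A is in p3, which it already visited at step i = 1.
The DFA has 6 states, so the proof of the pumping lemma guarantees a repeated state among the first 6+1 visited; the segment between the two visits is the pumpable y.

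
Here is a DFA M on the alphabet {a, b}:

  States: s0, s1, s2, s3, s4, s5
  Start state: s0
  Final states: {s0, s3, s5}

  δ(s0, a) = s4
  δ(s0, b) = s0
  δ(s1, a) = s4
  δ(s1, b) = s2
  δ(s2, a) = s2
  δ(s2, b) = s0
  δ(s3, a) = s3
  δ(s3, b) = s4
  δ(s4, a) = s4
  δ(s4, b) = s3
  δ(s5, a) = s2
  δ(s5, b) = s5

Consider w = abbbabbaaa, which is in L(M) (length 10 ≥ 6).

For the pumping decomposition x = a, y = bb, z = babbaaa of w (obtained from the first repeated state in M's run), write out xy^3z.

xy^3z = a·bb·bb·bb·babbaaa = abbbbbbbabbaaa.
Reading y = bb takes M from s4 back to s4, so after x·y·y·y the machine is still in s4, and z then leads to the accepting state s3. Hence abbbbbbbabbaaa ∈ L(M).

abbbbbbbabbaaa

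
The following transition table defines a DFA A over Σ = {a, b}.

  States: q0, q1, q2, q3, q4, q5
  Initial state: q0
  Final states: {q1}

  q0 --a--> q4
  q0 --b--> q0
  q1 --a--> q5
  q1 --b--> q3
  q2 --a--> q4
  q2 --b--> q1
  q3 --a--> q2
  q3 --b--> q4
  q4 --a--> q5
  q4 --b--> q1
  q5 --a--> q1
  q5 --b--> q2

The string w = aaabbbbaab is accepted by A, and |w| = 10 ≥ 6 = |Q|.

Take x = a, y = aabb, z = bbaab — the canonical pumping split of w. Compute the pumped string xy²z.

aaabbaabbbbaab

xy^2z = a·aabb·aabb·bbaab = aaabbaabbbbaab.
Reading y = aabb takes A from q4 back to q4, so after x·y·y the machine is still in q4, and z then leads to the accepting state q1. Hence aaabbaabbbbaab ∈ L(A).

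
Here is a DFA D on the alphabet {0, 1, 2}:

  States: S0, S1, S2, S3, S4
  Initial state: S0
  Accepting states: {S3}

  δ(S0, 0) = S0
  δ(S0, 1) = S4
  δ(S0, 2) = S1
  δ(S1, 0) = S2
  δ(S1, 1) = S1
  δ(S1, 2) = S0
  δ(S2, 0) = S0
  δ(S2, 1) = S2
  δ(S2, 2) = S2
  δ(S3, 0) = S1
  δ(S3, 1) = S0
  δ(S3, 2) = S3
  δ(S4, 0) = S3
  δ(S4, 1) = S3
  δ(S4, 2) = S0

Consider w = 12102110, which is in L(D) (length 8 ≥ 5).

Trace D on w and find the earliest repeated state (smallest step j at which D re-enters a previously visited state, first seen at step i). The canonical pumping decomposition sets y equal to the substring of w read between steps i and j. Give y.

12

State sequence: S0 -1-> S4 -2-> S0 -1-> S4 -0-> S3 -2-> S3 -1-> S0 -1-> S4 -0-> S3
First repeat at step 2: S0 was already visited.

So i = 0, j = 2, giving x = w[0:0] = ε, y = w[0:2] = 12, z = w[2:8] = 102110.
Check: |xy| = 2 ≤ 5 and |y| = 2 ≥ 1. Reading y takes D from S0 back to S0, so every xyⁱz is accepted.
With |Q| = 5, pigeonhole forces a state repeat no later than step 5; the substring read between the first and second visits to that state can be pumped.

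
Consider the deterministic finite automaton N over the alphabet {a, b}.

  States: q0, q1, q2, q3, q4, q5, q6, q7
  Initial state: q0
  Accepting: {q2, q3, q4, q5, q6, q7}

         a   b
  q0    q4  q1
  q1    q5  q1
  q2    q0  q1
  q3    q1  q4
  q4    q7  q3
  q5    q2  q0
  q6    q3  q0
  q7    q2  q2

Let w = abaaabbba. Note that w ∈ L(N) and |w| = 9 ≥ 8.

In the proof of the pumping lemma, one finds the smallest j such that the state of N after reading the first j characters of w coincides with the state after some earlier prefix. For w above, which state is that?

q1

State sequence: q0 -a-> q4 -b-> q3 -a-> q1 -a-> q5 -a-> q2 -b-> q1 -b-> q1 -b-> q1 -a-> q5
First repeat at step 6: q1 was already visited.

The earliest repeat is at step j = 6: N is in q1, which it already visited at step i = 3.
Pumping length from the standard proof: p = 8 (the number of states). The repeated state found above gives |xy| = j ≤ 8 and |y| = j − i ≥ 1.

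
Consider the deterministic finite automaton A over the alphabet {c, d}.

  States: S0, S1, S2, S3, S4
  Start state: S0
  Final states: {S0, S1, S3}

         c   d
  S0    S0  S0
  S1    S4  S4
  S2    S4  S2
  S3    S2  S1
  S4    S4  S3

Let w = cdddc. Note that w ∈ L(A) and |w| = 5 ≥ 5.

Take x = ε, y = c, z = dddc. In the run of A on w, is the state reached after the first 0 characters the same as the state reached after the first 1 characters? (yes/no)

Run of A on the first 1 characters of w = c:
  step 0: S0  (start)
  step 1: S0  (read c: S0→S0)

After x (step 0): S0. After xy (step 1): S0.
They match, so y = c drives A around a cycle from S0 back to itself; pumping y any number of times keeps A in S0 before reading z, and xyⁱz ∈ L(A) for every i ≥ 0.

yes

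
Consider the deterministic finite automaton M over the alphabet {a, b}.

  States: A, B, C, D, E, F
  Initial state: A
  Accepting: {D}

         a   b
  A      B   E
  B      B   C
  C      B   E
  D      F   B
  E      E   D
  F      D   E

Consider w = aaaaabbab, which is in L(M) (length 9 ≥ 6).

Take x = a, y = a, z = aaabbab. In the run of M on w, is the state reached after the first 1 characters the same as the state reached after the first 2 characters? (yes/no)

State sequence: A -a-> B -a-> B

After x (step 1): B. After xy (step 2): B.
They match, so y = a drives M around a cycle from B back to itself; pumping y any number of times keeps M in B before reading z, and xyⁱz ∈ L(M) for every i ≥ 0.

yes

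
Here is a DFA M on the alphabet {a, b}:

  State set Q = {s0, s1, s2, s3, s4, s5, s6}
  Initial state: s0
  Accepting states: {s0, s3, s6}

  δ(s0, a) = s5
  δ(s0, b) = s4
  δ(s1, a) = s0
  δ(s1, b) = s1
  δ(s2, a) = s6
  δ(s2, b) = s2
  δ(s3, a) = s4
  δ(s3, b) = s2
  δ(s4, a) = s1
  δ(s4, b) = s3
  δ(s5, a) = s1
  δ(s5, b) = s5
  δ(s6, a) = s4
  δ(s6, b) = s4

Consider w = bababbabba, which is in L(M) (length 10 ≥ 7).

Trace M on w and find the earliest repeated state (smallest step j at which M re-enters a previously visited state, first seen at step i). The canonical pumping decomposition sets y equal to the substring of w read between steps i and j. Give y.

b

State sequence: s0 -b-> s4 -a-> s1 -b-> s1 -a-> s0 -b-> s4 -b-> s3 -a-> s4 -b-> s3 -b-> s2 -a-> s6
First repeat at step 3: s1 was already visited.

So i = 2, j = 3, giving x = w[0:2] = ba, y = w[2:3] = b, z = w[3:10] = abbabba.
Check: |xy| = 3 ≤ 7 and |y| = 1 ≥ 1. Reading y takes M from s1 back to s1, so every xyⁱz is accepted.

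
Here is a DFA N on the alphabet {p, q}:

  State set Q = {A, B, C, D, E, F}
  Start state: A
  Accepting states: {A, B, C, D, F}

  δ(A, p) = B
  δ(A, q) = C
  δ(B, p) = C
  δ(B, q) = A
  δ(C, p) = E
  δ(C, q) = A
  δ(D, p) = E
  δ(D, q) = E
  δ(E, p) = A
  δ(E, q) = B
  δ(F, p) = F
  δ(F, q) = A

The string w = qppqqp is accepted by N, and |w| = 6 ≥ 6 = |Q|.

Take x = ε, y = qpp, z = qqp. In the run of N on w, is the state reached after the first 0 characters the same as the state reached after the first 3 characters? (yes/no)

yes

Run of N on the first 3 characters of w = q p p:
  step 0: A  (start)
  step 1: C  (read q: A→C)
  step 2: E  (read p: C→E)
  step 3: A  (read p: E→A)

After x (step 0): A. After xy (step 3): A.
They match, so y = qpp drives N around a cycle from A back to itself; pumping y any number of times keeps N in A before reading z, and xyⁱz ∈ L(N) for every i ≥ 0.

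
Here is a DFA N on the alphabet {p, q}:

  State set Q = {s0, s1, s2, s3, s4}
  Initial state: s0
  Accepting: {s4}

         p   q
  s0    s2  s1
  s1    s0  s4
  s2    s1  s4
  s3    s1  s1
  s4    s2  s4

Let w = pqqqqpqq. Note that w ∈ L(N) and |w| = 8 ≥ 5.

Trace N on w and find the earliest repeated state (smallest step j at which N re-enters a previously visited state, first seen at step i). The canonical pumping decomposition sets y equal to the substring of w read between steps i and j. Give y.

State sequence: s0 -p-> s2 -q-> s4 -q-> s4 -q-> s4 -q-> s4 -p-> s2 -q-> s4 -q-> s4
First repeat at step 3: s4 was already visited.

So i = 2, j = 3, giving x = w[0:2] = pq, y = w[2:3] = q, z = w[3:8] = qqpqq.
Check: |xy| = 3 ≤ 5 and |y| = 1 ≥ 1. Reading y takes N from s4 back to s4, so every xyⁱz is accepted.
Pumping length from the standard proof: p = 5 (the number of states). The repeated state found above gives |xy| = j ≤ 5 and |y| = j − i ≥ 1.

q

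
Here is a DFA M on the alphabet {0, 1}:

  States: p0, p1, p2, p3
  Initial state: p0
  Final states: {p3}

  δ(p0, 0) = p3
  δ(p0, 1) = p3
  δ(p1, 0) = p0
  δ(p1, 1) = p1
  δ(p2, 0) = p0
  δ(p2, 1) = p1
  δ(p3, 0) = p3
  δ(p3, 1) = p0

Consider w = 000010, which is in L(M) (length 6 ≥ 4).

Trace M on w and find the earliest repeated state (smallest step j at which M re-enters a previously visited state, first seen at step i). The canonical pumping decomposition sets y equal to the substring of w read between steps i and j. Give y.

Run of M on w = 0 0 0 0 1 0:
  step 0: p0  (start)
  step 1: p3  (read 0: p0→p3)
  step 2: p3  (read 0: p3→p3)   ← first repeat (p3 seen earlier)
  step 3: p3  (read 0: p3→p3)
  step 4: p3  (read 0: p3→p3)
  step 5: p0  (read 1: p3→p0)
  step 6: p3  (read 0: p0→p3)

So i = 1, j = 2, giving x = w[0:1] = 0, y = w[1:2] = 0, z = w[2:6] = 0010.
Check: |xy| = 2 ≤ 4 and |y| = 1 ≥ 1. Reading y takes M from p3 back to p3, so every xyⁱz is accepted.
The DFA has 4 states, so the proof of the pumping lemma guarantees a repeated state among the first 4+1 visited; the segment between the two visits is the pumpable y.

0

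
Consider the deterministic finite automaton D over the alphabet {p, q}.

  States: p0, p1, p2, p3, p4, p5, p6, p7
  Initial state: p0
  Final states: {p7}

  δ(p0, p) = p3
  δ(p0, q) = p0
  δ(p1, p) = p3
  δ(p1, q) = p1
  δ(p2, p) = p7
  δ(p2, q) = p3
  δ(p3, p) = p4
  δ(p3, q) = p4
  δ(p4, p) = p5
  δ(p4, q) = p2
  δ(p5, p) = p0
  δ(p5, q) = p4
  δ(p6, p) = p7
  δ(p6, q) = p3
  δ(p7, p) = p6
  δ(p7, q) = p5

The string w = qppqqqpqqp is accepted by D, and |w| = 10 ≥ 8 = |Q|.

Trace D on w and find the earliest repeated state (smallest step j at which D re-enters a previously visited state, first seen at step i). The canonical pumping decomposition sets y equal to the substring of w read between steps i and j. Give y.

q

State sequence: p0 -q-> p0 -p-> p3 -p-> p4 -q-> p2 -q-> p3 -q-> p4 -p-> p5 -q-> p4 -q-> p2 -p-> p7
First repeat at step 1: p0 was already visited.

So i = 0, j = 1, giving x = w[0:0] = ε, y = w[0:1] = q, z = w[1:10] = ppqqqpqqp.
Check: |xy| = 1 ≤ 8 and |y| = 1 ≥ 1. Reading y takes D from p0 back to p0, so every xyⁱz is accepted.
With |Q| = 8, pigeonhole forces a state repeat no later than step 8; the substring read between the first and second visits to that state can be pumped.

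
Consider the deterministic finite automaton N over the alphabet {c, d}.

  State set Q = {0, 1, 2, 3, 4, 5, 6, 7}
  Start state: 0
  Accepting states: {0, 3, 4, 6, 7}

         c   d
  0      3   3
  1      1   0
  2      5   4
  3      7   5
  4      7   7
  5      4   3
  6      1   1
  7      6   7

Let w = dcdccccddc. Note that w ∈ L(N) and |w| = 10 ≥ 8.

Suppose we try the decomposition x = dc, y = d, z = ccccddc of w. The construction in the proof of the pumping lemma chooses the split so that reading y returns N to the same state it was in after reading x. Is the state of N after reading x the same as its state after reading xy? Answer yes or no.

yes

Run of N on the first 3 characters of w = d c d:
  step 0: 0  (start)
  step 1: 3  (read d: 0→3)
  step 2: 7  (read c: 3→7)
  step 3: 7  (read d: 7→7)

After x (step 2): 7. After xy (step 3): 7.
They match, so y = d drives N around a cycle from 7 back to itself; pumping y any number of times keeps N in 7 before reading z, and xyⁱz ∈ L(N) for every i ≥ 0.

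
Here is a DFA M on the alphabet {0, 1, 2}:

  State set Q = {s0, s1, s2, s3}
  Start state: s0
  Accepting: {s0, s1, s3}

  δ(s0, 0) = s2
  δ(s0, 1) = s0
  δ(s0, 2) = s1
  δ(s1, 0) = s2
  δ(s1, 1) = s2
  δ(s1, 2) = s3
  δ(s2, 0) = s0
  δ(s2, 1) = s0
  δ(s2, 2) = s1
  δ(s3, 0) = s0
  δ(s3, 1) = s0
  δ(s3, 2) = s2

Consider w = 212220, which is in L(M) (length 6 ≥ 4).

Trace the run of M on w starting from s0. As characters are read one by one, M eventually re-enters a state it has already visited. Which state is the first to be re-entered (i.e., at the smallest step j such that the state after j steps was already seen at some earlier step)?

s1

Run of M on w = 2 1 2 2 2 0:
  step 0: s0  (start)
  step 1: s1  (read 2: s0→s1)
  step 2: s2  (read 1: s1→s2)
  step 3: s1  (read 2: s2→s1)   ← first repeat (s1 seen earlier)
  step 4: s3  (read 2: s1→s3)
  step 5: s2  (read 2: s3→s2)
  step 6: s0  (read 0: s2→s0)

The earliest repeat is at step j = 3: M is in s1, which it already visited at step i = 1.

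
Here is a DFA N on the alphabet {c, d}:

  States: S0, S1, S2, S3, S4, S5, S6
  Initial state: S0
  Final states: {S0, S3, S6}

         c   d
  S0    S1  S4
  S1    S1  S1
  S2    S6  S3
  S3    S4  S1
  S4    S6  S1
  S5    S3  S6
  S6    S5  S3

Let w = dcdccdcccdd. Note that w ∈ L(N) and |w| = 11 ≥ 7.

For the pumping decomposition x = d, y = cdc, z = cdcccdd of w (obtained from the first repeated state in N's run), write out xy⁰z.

xy⁰z = xz = d·cdcccdd = dcdcccdd.
Reading y = cdc takes N from S4 back to S4, so after x the machine is still in S4, and z then leads to the accepting state S3. Hence dcdcccdd ∈ L(N).

dcdcccdd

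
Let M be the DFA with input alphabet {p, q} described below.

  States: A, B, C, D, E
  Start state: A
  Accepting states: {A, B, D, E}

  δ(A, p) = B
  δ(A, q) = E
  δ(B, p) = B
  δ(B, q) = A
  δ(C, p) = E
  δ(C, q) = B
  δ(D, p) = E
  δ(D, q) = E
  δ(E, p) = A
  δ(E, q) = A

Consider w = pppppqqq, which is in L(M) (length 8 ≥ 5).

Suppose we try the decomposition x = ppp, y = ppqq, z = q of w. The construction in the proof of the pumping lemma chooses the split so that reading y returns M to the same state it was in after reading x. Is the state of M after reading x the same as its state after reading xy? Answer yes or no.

no

State sequence: A -p-> B -p-> B -p-> B -p-> B -p-> B -q-> A -q-> E

After x (step 3): B. After xy (step 7): E.
They differ (B ≠ E), so y is not a cycle from the state after x; this split is not the one the pumping-lemma construction produces, and pumping y need not keep the string in L(M).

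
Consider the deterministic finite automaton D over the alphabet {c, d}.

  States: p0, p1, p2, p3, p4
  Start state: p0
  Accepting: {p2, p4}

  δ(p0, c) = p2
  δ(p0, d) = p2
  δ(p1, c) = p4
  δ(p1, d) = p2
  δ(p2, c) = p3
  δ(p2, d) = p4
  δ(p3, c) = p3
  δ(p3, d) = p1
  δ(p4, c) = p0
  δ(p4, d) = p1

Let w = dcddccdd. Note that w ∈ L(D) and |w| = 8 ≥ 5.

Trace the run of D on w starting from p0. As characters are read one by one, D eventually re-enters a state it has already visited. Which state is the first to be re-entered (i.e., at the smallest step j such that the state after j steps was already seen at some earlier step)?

p2

State sequence: p0 -d-> p2 -c-> p3 -d-> p1 -d-> p2 -c-> p3 -c-> p3 -d-> p1 -d-> p2
First repeat at step 4: p2 was already visited.

The earliest repeat is at step j = 4: D is in p2, which it already visited at step i = 1.
The DFA has 5 states, so the proof of the pumping lemma guarantees a repeated state among the first 5+1 visited; the segment between the two visits is the pumpable y.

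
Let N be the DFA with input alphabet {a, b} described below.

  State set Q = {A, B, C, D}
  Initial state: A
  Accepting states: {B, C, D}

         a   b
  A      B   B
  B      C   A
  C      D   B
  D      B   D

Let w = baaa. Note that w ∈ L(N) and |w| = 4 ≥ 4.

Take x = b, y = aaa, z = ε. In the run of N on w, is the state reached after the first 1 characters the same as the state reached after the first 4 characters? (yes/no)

State sequence: A -b-> B -a-> C -a-> D -a-> B

After x (step 1): B. After xy (step 4): B.
They match, so y = aaa drives N around a cycle from B back to itself; pumping y any number of times keeps N in B before reading z, and xyⁱz ∈ L(N) for every i ≥ 0.

yes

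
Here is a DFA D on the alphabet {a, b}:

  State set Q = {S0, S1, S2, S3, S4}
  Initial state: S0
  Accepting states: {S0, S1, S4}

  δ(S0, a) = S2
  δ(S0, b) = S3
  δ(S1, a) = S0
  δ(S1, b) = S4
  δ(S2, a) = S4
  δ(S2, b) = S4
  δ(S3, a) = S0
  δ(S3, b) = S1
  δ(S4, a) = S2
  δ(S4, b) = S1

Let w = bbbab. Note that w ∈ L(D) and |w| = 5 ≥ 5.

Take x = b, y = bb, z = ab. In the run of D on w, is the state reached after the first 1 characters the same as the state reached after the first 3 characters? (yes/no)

no

State sequence: S0 -b-> S3 -b-> S1 -b-> S4

After x (step 1): S3. After xy (step 3): S4.
They differ (S3 ≠ S4), so y is not a cycle from the state after x; this split is not the one the pumping-lemma construction produces, and pumping y need not keep the string in L(D).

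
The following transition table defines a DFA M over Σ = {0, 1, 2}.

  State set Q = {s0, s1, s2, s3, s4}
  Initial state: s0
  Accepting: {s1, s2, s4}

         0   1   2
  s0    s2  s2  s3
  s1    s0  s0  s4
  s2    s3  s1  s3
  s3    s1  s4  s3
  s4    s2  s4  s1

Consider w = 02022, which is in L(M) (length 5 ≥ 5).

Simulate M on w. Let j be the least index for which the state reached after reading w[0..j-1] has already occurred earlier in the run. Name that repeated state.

State sequence: s0 -0-> s2 -2-> s3 -0-> s1 -2-> s4 -2-> s1
First repeat at step 5: s1 was already visited.

The earliest repeat is at step j = 5: M is in s1, which it already visited at step i = 3.

s1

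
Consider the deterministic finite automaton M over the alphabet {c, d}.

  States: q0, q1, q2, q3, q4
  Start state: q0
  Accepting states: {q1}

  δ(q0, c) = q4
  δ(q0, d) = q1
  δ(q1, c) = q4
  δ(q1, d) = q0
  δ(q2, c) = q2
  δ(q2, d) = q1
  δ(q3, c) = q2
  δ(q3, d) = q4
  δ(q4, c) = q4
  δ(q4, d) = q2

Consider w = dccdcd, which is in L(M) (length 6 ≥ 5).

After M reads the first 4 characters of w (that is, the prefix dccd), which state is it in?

q2

State sequence: q0 -d-> q1 -c-> q4 -c-> q4 -d-> q2

After reading 4 characters, M is in state q2.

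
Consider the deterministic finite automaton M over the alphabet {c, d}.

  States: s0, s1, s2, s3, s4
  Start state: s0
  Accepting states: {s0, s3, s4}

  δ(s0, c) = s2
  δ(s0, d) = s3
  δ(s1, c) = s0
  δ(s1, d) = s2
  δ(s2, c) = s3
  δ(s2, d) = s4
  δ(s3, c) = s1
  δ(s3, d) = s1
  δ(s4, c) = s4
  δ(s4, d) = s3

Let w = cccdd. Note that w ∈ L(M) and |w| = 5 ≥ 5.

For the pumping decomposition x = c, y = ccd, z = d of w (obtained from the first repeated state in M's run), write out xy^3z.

cccdccdccdd

xy^3z = c·ccd·ccd·ccd·d = cccdccdccdd.
Reading y = ccd takes M from s2 back to s2, so after x·y·y·y the machine is still in s2, and z then leads to the accepting state s4. Hence cccdccdccdd ∈ L(M).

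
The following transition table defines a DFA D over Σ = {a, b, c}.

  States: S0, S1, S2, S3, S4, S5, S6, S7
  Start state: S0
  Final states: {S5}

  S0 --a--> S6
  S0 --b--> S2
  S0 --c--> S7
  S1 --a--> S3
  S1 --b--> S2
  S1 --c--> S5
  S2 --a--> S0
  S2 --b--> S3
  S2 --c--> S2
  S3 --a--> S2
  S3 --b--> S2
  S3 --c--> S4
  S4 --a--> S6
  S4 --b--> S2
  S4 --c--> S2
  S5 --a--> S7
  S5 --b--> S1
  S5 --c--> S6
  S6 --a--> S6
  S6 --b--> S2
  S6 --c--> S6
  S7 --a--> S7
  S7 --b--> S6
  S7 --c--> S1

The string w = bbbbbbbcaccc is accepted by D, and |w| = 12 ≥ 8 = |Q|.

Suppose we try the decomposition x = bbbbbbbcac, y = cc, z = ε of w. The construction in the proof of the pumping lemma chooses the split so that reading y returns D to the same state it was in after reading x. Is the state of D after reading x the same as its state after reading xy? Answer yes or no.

State sequence: S0 -b-> S2 -b-> S3 -b-> S2 -b-> S3 -b-> S2 -b-> S3 -b-> S2 -c-> S2 -a-> S0 -c-> S7 -c-> S1 -c-> S5

After x (step 10): S7. After xy (step 12): S5.
They differ (S7 ≠ S5), so y is not a cycle from the state after x; this split is not the one the pumping-lemma construction produces, and pumping y need not keep the string in L(D).

no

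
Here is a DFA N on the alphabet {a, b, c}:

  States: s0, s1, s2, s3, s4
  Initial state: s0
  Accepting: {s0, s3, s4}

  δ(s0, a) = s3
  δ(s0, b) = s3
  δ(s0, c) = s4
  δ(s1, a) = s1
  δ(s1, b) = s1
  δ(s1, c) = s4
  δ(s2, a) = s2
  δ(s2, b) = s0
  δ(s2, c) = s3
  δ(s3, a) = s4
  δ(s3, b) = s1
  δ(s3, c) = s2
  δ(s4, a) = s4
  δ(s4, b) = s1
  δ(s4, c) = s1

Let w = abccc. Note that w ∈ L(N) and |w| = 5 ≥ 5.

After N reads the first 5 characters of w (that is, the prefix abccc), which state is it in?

s4

State sequence: s0 -a-> s3 -b-> s1 -c-> s4 -c-> s1 -c-> s4

After reading 5 characters, N is in state s4.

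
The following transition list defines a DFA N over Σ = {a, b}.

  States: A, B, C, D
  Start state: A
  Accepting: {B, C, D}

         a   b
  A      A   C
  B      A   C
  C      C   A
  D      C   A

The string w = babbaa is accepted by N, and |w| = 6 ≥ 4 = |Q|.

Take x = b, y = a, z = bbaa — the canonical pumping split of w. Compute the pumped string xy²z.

xy^2z = b·a·a·bbaa = baabbaa.
Reading y = a takes N from C back to C, so after x·y·y the machine is still in C, and z then leads to the accepting state C. Hence baabbaa ∈ L(N).

baabbaa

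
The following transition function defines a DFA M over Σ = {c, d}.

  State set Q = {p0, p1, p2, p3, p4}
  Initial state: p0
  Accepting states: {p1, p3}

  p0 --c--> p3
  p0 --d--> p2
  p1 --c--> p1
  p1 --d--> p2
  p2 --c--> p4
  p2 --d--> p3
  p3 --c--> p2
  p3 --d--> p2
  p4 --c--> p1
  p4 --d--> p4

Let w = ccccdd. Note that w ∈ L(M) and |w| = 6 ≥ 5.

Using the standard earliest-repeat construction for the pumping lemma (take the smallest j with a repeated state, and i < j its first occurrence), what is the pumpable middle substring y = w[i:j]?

ccd

State sequence: p0 -c-> p3 -c-> p2 -c-> p4 -c-> p1 -d-> p2 -d-> p3
First repeat at step 5: p2 was already visited.

So i = 2, j = 5, giving x = w[0:2] = cc, y = w[2:5] = ccd, z = w[5:6] = d.
Check: |xy| = 5 ≤ 5 and |y| = 3 ≥ 1. Reading y takes M from p2 back to p2, so every xyⁱz is accepted.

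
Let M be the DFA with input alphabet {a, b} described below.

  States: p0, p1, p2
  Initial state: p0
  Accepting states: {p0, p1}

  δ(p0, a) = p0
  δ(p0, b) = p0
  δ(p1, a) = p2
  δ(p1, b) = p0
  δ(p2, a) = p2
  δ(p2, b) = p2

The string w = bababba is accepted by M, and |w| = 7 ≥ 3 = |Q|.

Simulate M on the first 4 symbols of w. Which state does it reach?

Run of M on the first 4 characters of w = b a b a:
  step 0: p0  (start)
  step 1: p0  (read b: p0→p0)
  step 2: p0  (read a: p0→p0)
  step 3: p0  (read b: p0→p0)
  step 4: p0  (read a: p0→p0)

After reading 4 characters, M is in state p0.

p0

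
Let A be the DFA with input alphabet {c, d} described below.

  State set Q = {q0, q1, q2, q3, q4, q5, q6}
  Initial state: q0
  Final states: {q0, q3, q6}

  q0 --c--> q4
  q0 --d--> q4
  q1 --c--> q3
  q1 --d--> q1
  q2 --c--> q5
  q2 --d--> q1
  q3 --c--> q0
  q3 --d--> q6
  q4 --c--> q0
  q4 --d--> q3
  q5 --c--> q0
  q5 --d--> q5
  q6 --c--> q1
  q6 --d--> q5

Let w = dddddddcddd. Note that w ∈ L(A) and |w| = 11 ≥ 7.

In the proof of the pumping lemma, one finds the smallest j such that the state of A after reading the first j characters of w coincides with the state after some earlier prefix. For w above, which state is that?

q5

Run of A on w = d d d d d d d c d d d:
  step 0: q0  (start)
  step 1: q4  (read d: q0→q4)
  step 2: q3  (read d: q4→q3)
  step 3: q6  (read d: q3→q6)
  step 4: q5  (read d: q6→q5)
  step 5: q5  (read d: q5→q5)   ← first repeat (q5 seen earlier)
  step 6: q5  (read d: q5→q5)
  step 7: q5  (read d: q5→q5)
  step 8: q0  (read c: q5→q0)
  step 9: q4  (read d: q0→q4)
  step 10: q3  (read d: q4→q3)
  step 11: q6  (read d: q3→q6)

The earliest repeat is at step j = 5: A is in q5, which it already visited at step i = 4.
The DFA has 7 states, so the proof of the pumping lemma guarantees a repeated state among the first 7+1 visited; the segment between the two visits is the pumpable y.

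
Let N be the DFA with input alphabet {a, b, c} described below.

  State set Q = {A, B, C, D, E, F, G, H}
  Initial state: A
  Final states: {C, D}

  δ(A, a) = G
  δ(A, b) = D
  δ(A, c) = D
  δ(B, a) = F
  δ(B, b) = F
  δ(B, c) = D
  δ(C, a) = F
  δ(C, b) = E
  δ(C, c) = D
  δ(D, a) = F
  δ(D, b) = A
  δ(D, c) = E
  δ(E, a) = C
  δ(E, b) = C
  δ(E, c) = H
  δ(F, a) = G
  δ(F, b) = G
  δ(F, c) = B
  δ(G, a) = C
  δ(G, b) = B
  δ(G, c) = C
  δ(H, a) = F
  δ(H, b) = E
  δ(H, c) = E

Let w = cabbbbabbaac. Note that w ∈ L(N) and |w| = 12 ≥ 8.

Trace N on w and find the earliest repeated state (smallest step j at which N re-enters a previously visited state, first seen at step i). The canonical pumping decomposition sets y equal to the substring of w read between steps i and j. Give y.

State sequence: A -c-> D -a-> F -b-> G -b-> B -b-> F -b-> G -a-> C -b-> E -b-> C -a-> F -a-> G -c-> C
First repeat at step 5: F was already visited.

So i = 2, j = 5, giving x = w[0:2] = ca, y = w[2:5] = bbb, z = w[5:12] = babbaac.
Check: |xy| = 5 ≤ 8 and |y| = 3 ≥ 1. Reading y takes N from F back to F, so every xyⁱz is accepted.
The DFA has 8 states, so the proof of the pumping lemma guarantees a repeated state among the first 8+1 visited; the segment between the two visits is the pumpable y.

bbb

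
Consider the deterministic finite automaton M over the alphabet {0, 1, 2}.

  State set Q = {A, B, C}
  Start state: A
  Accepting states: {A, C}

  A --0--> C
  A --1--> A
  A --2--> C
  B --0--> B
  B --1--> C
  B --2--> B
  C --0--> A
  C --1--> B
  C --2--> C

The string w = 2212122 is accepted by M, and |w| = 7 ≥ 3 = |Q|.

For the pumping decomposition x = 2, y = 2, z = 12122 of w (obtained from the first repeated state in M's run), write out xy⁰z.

212122

xy⁰z = xz = 2·12122 = 212122.
Reading y = 2 takes M from C back to C, so after x the machine is still in C, and z then leads to the accepting state C. Hence 212122 ∈ L(M).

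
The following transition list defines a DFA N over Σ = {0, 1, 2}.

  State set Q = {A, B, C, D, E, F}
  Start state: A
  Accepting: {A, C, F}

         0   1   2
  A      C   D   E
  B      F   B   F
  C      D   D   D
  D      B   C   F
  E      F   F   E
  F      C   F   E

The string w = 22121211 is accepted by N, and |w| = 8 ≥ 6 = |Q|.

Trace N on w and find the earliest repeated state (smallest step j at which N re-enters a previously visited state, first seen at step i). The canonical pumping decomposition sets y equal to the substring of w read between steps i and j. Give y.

2

State sequence: A -2-> E -2-> E -1-> F -2-> E -1-> F -2-> E -1-> F -1-> F
First repeat at step 2: E was already visited.

So i = 1, j = 2, giving x = w[0:1] = 2, y = w[1:2] = 2, z = w[2:8] = 121211.
Check: |xy| = 2 ≤ 6 and |y| = 1 ≥ 1. Reading y takes N from E back to E, so every xyⁱz is accepted.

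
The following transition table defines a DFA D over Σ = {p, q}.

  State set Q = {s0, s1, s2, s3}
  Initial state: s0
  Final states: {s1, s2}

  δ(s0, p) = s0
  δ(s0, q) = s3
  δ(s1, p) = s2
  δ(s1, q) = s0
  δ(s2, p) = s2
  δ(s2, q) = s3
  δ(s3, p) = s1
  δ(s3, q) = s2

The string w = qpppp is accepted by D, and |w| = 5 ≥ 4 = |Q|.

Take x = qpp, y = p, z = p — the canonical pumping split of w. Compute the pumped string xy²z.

xy^2z = qpp·p·p·p = qppppp.
Reading y = p takes D from s2 back to s2, so after x·y·y the machine is still in s2, and z then leads to the accepting state s2. Hence qppppp ∈ L(D).

qppppp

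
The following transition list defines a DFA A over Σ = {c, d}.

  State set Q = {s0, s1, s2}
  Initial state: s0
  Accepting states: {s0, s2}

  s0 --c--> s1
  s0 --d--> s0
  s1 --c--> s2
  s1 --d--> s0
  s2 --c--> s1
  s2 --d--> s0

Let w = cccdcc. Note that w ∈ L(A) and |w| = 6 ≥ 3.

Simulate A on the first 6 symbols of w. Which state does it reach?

State sequence: s0 -c-> s1 -c-> s2 -c-> s1 -d-> s0 -c-> s1 -c-> s2

After reading 6 characters, A is in state s2.
(This kind of state-tracing is the core of the pumping-lemma construction: with 3 states, pigeonhole forces a repeat within the first 3 steps.)

s2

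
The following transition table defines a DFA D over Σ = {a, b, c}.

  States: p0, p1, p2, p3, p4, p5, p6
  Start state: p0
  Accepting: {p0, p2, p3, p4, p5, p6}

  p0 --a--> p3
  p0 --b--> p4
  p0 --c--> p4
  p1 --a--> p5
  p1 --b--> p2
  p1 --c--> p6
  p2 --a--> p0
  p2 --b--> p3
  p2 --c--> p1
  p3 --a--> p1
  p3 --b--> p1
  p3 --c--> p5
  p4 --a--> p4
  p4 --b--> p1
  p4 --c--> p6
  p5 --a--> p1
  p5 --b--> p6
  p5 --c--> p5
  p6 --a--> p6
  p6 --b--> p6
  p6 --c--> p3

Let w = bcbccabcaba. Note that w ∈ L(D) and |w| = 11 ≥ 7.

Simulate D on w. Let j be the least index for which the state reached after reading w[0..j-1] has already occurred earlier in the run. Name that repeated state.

Run of D on w = b c b c c a b c a b a:
  step 0: p0  (start)
  step 1: p4  (read b: p0→p4)
  step 2: p6  (read c: p4→p6)
  step 3: p6  (read b: p6→p6)   ← first repeat (p6 seen earlier)
  step 4: p3  (read c: p6→p3)
  step 5: p5  (read c: p3→p5)
  step 6: p1  (read a: p5→p1)
  step 7: p2  (read b: p1→p2)
  step 8: p1  (read c: p2→p1)
  step 9: p5  (read a: p1→p5)
  step 10: p6  (read b: p5→p6)
  step 11: p6  (read a: p6→p6)

The earliest repeat is at step j = 3: D is in p6, which it already visited at step i = 2.
Pumping length from the standard proof: p = 7 (the number of states). The repeated state found above gives |xy| = j ≤ 7 and |y| = j − i ≥ 1.

p6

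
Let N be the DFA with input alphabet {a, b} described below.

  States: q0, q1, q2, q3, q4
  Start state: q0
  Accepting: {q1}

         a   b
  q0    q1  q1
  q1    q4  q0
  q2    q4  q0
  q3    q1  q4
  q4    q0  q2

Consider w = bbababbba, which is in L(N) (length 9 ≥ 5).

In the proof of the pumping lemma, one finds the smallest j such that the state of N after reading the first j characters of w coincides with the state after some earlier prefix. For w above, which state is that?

q0

State sequence: q0 -b-> q1 -b-> q0 -a-> q1 -b-> q0 -a-> q1 -b-> q0 -b-> q1 -b-> q0 -a-> q1
First repeat at step 2: q0 was already visited.

The earliest repeat is at step j = 2: N is in q0, which it already visited at step i = 0.
Since N has 5 states, any run of length ≥ 5 visits 5+1 states, so by pigeonhole some state repeats within the first 5 steps — that repeat gives the pumpable loop.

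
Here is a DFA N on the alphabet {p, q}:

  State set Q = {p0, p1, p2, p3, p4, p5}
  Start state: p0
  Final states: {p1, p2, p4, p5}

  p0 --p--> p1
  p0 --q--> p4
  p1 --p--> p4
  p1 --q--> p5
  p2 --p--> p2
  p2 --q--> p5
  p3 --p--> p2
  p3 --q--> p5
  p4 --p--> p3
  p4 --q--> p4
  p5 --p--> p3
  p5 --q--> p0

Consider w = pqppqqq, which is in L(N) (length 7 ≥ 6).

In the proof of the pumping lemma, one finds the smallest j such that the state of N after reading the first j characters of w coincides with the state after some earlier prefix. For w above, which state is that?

p5

Run of N on w = p q p p q q q:
  step 0: p0  (start)
  step 1: p1  (read p: p0→p1)
  step 2: p5  (read q: p1→p5)
  step 3: p3  (read p: p5→p3)
  step 4: p2  (read p: p3→p2)
  step 5: p5  (read q: p2→p5)   ← first repeat (p5 seen earlier)
  step 6: p0  (read q: p5→p0)
  step 7: p4  (read q: p0→p4)

The earliest repeat is at step j = 5: N is in p5, which it already visited at step i = 2.
Since N has 6 states, any run of length ≥ 6 visits 6+1 states, so by pigeonhole some state repeats within the first 6 steps — that repeat gives the pumpable loop.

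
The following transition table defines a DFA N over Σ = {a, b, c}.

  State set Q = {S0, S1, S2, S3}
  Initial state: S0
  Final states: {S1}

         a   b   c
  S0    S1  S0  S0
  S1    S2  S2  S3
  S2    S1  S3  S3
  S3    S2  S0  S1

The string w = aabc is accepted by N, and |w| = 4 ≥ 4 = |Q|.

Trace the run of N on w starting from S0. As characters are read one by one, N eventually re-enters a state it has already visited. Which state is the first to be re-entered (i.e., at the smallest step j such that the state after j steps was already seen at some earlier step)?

S1

Run of N on w = a a b c:
  step 0: S0  (start)
  step 1: S1  (read a: S0→S1)
  step 2: S2  (read a: S1→S2)
  step 3: S3  (read b: S2→S3)
  step 4: S1  (read c: S3→S1)   ← first repeat (S1 seen earlier)

The earliest repeat is at step j = 4: N is in S1, which it already visited at step i = 1.
The DFA has 4 states, so the proof of the pumping lemma guarantees a repeated state among the first 4+1 visited; the segment between the two visits is the pumpable y.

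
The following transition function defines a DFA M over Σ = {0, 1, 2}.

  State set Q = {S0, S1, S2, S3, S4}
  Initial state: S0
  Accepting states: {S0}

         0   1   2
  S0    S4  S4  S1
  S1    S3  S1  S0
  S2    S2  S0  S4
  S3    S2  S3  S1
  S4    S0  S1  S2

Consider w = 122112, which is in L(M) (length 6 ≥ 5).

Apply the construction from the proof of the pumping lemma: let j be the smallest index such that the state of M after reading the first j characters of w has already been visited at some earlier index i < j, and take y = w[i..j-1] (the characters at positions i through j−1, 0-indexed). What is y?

22

Run of M on w = 1 2 2 1 1 2:
  step 0: S0  (start)
  step 1: S4  (read 1: S0→S4)
  step 2: S2  (read 2: S4→S2)
  step 3: S4  (read 2: S2→S4)   ← first repeat (S4 seen earlier)
  step 4: S1  (read 1: S4→S1)
  step 5: S1  (read 1: S1→S1)
  step 6: S0  (read 2: S1→S0)

So i = 1, j = 3, giving x = w[0:1] = 1, y = w[1:3] = 22, z = w[3:6] = 112.
Check: |xy| = 3 ≤ 5 and |y| = 2 ≥ 1. Reading y takes M from S4 back to S4, so every xyⁱz is accepted.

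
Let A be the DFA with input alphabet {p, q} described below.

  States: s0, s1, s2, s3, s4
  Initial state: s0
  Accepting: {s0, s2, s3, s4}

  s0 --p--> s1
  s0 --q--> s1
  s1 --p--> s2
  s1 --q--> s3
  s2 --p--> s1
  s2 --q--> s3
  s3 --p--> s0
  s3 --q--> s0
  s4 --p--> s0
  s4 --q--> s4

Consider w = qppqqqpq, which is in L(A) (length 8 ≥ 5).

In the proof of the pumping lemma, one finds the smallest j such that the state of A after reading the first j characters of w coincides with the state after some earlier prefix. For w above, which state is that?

Run of A on w = q p p q q q p q:
  step 0: s0  (start)
  step 1: s1  (read q: s0→s1)
  step 2: s2  (read p: s1→s2)
  step 3: s1  (read p: s2→s1)   ← first repeat (s1 seen earlier)
  step 4: s3  (read q: s1→s3)
  step 5: s0  (read q: s3→s0)
  step 6: s1  (read q: s0→s1)
  step 7: s2  (read p: s1→s2)
  step 8: s3  (read q: s2→s3)

The earliest repeat is at step j = 3: A is in s1, which it already visited at step i = 1.
Pumping length from the standard proof: p = 5 (the number of states). The repeated state found above gives |xy| = j ≤ 5 and |y| = j − i ≥ 1.

s1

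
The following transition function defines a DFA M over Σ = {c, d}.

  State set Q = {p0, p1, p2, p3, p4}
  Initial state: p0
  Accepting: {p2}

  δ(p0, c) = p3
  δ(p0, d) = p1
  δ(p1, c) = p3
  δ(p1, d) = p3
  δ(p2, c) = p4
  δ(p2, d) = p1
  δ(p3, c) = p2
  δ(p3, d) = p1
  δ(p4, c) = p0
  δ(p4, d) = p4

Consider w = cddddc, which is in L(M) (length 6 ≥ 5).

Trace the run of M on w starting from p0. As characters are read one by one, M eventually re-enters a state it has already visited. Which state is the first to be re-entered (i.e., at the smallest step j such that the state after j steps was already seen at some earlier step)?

p3

State sequence: p0 -c-> p3 -d-> p1 -d-> p3 -d-> p1 -d-> p3 -c-> p2
First repeat at step 3: p3 was already visited.

The earliest repeat is at step j = 3: M is in p3, which it already visited at step i = 1.
Pumping length from the standard proof: p = 5 (the number of states). The repeated state found above gives |xy| = j ≤ 5 and |y| = j − i ≥ 1.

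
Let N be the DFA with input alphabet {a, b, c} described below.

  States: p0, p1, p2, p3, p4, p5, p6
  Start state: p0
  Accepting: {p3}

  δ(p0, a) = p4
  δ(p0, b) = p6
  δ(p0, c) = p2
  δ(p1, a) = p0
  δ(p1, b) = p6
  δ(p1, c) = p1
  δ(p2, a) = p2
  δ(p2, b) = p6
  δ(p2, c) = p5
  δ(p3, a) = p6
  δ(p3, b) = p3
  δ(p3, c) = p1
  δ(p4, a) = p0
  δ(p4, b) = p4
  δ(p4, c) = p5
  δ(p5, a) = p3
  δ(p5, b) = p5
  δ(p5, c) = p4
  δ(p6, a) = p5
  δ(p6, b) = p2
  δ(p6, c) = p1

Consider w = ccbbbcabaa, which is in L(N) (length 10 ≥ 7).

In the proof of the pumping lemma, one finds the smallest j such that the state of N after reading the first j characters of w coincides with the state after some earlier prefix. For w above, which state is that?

State sequence: p0 -c-> p2 -c-> p5 -b-> p5 -b-> p5 -b-> p5 -c-> p4 -a-> p0 -b-> p6 -a-> p5 -a-> p3
First repeat at step 3: p5 was already visited.

The earliest repeat is at step j = 3: N is in p5, which it already visited at step i = 2.
The DFA has 7 states, so the proof of the pumping lemma guarantees a repeated state among the first 7+1 visited; the segment between the two visits is the pumpable y.

p5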